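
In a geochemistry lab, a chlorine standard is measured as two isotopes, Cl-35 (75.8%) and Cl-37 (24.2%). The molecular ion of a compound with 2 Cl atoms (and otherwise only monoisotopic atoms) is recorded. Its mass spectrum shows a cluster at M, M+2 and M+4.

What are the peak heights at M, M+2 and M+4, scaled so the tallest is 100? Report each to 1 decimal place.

100.0 : 63.9 : 10.2

The 2 Cl atoms are independent, so intensities follow the terms of (0.758 + 0.242)^2.
P(M) = 0.758^2 = 0.574564
P(M+2) = 2 × 0.758^1 × 0.242^1 = 0.366872
P(M+4) = 0.242^2 = 0.058564
The M peak is largest (0.574564); scaling to 100 gives 100.0 : 63.9 : 10.2.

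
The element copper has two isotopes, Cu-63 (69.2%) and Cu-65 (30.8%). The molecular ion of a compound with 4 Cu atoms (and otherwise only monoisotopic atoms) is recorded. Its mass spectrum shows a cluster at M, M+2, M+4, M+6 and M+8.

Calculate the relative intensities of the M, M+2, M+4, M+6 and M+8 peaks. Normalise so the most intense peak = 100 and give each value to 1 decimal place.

Each Cu atom is independently Cu-63 (p = 0.692) or Cu-65 (q = 0.308); the cluster is the binomial expansion (p + q)^4.
P(M) = 0.692^4 = 0.229311
P(M+2) = 4 × 0.692^3 × 0.308^1 = 0.408253
P(M+4) = 6 × 0.692^2 × 0.308^2 = 0.272562
P(M+6) = 4 × 0.692^1 × 0.308^3 = 0.080876
P(M+8) = 0.308^4 = 0.008999
The M+2 peak is largest (0.408253); scaling to 100 gives 56.2 : 100.0 : 66.8 : 19.8 : 2.2.

56.2 : 100.0 : 66.8 : 19.8 : 2.2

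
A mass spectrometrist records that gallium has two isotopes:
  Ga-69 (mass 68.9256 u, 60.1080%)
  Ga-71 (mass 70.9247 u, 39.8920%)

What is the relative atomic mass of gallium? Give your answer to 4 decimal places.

Weight each isotope mass by its fractional abundance: 0.601080 × 68.9256 + 0.398920 × 70.9247
= 41.42980 + 28.29328 = 69.72308 u

69.7231 u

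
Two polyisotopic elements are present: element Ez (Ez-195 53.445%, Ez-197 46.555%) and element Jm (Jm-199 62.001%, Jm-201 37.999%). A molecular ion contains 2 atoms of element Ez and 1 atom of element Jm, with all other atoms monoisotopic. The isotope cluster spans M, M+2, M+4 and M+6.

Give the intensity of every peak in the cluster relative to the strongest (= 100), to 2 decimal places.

Element Ez pattern (n=2): 0.2856368 : 0.49762639 : 0.2167368
Element Jm pattern (n=1): 0.62001 : 0.37999
Convolve the two distributions (both contribute in 2-u steps):
  M: 0.2856368×0.62001 = 0.177098
  M+2: 0.2856368×0.37999 + 0.49762639×0.62001 = 0.417072
  M+4: 0.49762639×0.37999 + 0.2167368×0.62001 = 0.323472
  M+6: 0.2167368×0.37999 = 0.082358
Scale to base peak (0.417072) = 100: 42.46 : 100.00 : 77.56 : 19.75

42.46 : 100.00 : 77.56 : 19.75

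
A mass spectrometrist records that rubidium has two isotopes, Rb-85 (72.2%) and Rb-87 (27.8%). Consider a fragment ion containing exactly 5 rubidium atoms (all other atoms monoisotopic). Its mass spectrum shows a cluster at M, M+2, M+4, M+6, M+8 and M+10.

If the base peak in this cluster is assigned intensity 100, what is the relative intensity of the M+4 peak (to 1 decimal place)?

Term probabilities: M 0.1962, M+2 0.3777, M+4 0.2909, M+6 0.1120, M+8 0.0216, M+10 0.0017. Base peak = M+2.
P(M+2) = C(5,1) × 0.722^4 × 0.278^1 = 5 × 0.27173701 × 0.2780 = 0.377714 (base)
P(M+4) = C(5,2) × 0.722^3 × 0.278^2 = 10 × 0.37636705 × 0.077284 = 0.290872
Relative intensity = 0.290872 / 0.377714 × 100 = 77.0

77.0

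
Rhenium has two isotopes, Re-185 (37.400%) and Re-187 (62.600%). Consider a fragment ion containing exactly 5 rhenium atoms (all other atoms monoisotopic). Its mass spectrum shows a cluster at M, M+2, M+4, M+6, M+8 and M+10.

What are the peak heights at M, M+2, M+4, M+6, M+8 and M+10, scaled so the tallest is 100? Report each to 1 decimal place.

The 5 Re atoms are independent, so intensities follow the terms of (0.37400 + 0.62600)^5.
P(M) = 0.37400^5 = 0.007317
P(M+2) = 5 × 0.37400^4 × 0.62600^1 = 0.061239
P(M+4) = 10 × 0.37400^3 × 0.62600^2 = 0.205005
P(M+6) = 10 × 0.37400^2 × 0.62600^3 = 0.343136
P(M+8) = 5 × 0.37400^1 × 0.62600^4 = 0.287170
P(M+10) = 0.62600^5 = 0.096133
The M+6 peak is largest (0.343136); scaling to 100 gives 2.1 : 17.8 : 59.7 : 100.0 : 83.7 : 28.0.

2.1 : 17.8 : 59.7 : 100.0 : 83.7 : 28.0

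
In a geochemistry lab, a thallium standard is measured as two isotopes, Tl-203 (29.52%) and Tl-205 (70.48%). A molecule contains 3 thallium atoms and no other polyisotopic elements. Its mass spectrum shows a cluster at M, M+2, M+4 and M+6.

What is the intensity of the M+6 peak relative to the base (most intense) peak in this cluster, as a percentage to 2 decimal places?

Binomial terms of (0.2952 + 0.7048)^3: M 0.0257, M+2 0.1843, M+4 0.4399, M+6 0.3501 → M+4 is the base peak.
P(M+4) = C(3,2) × 0.2952^1 × 0.7048^2 = 3 × 0.2952 × 0.49674304 = 0.439916 (base)
P(M+6) = C(3,3) × 0.2952^0 × 0.7048^3 = 1 × 1.0000 × 0.35010449 = 0.350104
Relative intensity = 0.350104 / 0.439916 × 100 = 79.58

79.58%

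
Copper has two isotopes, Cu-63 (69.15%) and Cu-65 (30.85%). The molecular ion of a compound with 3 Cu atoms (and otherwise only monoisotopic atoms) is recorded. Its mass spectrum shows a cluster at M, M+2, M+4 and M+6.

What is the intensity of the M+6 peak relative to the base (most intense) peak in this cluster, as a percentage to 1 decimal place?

6.6%

(0.6915 + 0.3085)^3 gives M 0.3307, M+2 0.4425, M+4 0.1974, M+6 0.0294; the largest is M+2.
P(M+2) = C(3,1) × 0.6915^2 × 0.3085^1 = 3 × 0.47817225 × 0.3085 = 0.442548 (base)
P(M+6) = C(3,3) × 0.6915^0 × 0.3085^3 = 1 × 1.0000 × 0.02936064 = 0.029361
Relative intensity = 0.029361 / 0.442548 × 100 = 6.6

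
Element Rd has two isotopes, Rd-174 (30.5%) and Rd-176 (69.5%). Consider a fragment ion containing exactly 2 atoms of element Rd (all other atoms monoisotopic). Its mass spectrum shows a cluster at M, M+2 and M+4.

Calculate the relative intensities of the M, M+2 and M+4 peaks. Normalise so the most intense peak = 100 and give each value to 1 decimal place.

Expanding (0.305 + 0.695)^2:
P(M) = 0.305^2 = 0.093025
P(M+2) = 2 × 0.305^1 × 0.695^1 = 0.423950
P(M+4) = 0.695^2 = 0.483025
The M+4 peak is largest (0.483025); scaling to 100 gives 19.3 : 87.8 : 100.0.

19.3 : 87.8 : 100.0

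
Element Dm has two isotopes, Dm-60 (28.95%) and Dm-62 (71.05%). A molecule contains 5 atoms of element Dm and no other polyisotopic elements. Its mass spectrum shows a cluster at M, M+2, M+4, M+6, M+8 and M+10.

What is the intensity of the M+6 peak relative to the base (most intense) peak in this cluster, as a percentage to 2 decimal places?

81.49%

Term probabilities: M 0.0020, M+2 0.0250, M+4 0.1225, M+6 0.3006, M+8 0.3689, M+10 0.1811. Base peak = M+8.
P(M+8) = C(5,4) × 0.2895^1 × 0.7105^4 = 5 × 0.2895 × 0.25483339 = 0.368871 (base)
P(M+6) = C(5,3) × 0.2895^2 × 0.7105^3 = 10 × 0.08381025 × 0.35866768 = 0.300600
Relative intensity = 0.300600 / 0.368871 × 100 = 81.49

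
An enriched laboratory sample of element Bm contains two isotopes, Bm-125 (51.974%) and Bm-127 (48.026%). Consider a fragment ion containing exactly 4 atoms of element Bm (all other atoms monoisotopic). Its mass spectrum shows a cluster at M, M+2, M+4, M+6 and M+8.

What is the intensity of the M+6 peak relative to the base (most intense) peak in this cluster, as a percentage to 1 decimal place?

Term probabilities: M 0.0730, M+2 0.2697, M+4 0.3738, M+6 0.2303, M+8 0.0532. Base peak = M+4.
P(M+4) = C(4,2) × 0.51974^2 × 0.48026^2 = 6 × 0.27012967 × 0.23064967 = 0.373832 (base)
P(M+6) = C(4,3) × 0.51974^1 × 0.48026^3 = 4 × 0.51974 × 0.11077181 = 0.230290
Relative intensity = 0.230290 / 0.373832 × 100 = 61.6

61.6%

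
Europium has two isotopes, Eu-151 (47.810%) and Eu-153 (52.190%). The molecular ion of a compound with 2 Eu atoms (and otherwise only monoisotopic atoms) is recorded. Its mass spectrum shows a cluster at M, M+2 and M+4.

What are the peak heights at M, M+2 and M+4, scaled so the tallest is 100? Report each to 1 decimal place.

Expanding (0.47810 + 0.52190)^2:
P(M) = 0.47810^2 = 0.228580
P(M+2) = 2 × 0.47810^1 × 0.52190^1 = 0.499041
P(M+4) = 0.52190^2 = 0.272380
The M+2 peak is largest (0.499041); scaling to 100 gives 45.8 : 100.0 : 54.6.

45.8 : 100.0 : 54.6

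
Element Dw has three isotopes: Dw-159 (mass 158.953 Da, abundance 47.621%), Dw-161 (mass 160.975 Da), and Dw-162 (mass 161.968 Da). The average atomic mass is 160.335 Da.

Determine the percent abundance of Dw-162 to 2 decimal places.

32.52%

The remaining 52.379% is split between Dw-161 (fraction x) and Dw-162 (fraction 0.52379 − x).
Substituting: 160.975x + 161.968(0.52379 − x) = 84.63999187
(160.975 − 161.968)x = -0.19722685  ⇒  x = 0.19862, y = 0.32517
Dw-161: 19.86%, Dw-162: 32.52%.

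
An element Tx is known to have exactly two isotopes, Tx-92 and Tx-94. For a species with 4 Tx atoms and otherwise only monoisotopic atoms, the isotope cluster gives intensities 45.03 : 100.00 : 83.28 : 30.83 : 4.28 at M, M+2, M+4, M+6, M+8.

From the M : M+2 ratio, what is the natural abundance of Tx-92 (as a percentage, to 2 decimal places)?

64.30%

Let p = fractional abundance of Tx-92. I(M+2)/I(M) = [C(4,1)·p^3·(1−p)] / p^4 = 4·(1−p)/p = 100.00/45.03 = 2.2207
(1−p)/p = 2.2207/4 = 0.5552  ⇒  p = 1/(1 + 0.5552) = 0.6430
Tx-92: 64.30%, Tx-94: 35.70%.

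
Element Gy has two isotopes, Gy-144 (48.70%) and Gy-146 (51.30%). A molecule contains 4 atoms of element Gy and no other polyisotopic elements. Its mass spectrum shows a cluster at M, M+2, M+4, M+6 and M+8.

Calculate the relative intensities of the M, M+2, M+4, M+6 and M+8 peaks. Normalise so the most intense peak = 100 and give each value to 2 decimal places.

The 4 Gy atoms are independent, so intensities follow the terms of (0.4870 + 0.5130)^4.
P(M) = 0.4870^4 = 0.056249
P(M+2) = 4 × 0.4870^3 × 0.5130^1 = 0.237009
P(M+4) = 6 × 0.4870^2 × 0.5130^2 = 0.374493
P(M+6) = 4 × 0.4870^1 × 0.5130^3 = 0.262991
P(M+8) = 0.5130^4 = 0.069258
The M+4 peak is largest (0.374493); scaling to 100 gives 15.02 : 63.29 : 100.00 : 70.23 : 18.49.

15.02 : 63.29 : 100.00 : 70.23 : 18.49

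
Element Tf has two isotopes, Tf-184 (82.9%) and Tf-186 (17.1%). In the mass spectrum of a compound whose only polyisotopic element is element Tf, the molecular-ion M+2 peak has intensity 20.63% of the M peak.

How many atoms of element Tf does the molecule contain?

With n Tf atoms, P(M+2)/P(M) = C(n,1)·p^(n−1)q / p^n = n·q/p = n · 0.171/0.829.
n = 0.2063 × 0.829/0.171 = 1.00 ≈ 1

1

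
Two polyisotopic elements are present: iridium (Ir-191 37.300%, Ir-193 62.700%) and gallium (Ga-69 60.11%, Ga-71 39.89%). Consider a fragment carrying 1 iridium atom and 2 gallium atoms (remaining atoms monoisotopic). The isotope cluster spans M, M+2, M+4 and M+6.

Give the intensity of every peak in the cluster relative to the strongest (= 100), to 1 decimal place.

33.2 : 100.0 : 88.8 : 24.6

Iridium pattern (n=1): 0.3730 : 0.6270
Gallium pattern (n=2): 0.36132121 : 0.47955758 : 0.15912121
Convolve the two distributions (both contribute in 2-u steps):
  M: 0.3730×0.36132121 = 0.134773
  M+2: 0.3730×0.47955758 + 0.6270×0.36132121 = 0.405423
  M+4: 0.3730×0.15912121 + 0.6270×0.47955758 = 0.360035
  M+6: 0.6270×0.15912121 = 0.099769
Scale to base peak (0.405423) = 100: 33.2 : 100.0 : 88.8 : 24.6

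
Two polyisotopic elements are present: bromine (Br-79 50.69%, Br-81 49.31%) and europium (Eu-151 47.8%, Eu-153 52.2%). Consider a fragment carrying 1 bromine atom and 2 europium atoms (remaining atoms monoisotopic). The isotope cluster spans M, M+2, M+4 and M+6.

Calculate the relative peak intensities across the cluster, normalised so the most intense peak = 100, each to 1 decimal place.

30.1 : 95.2 : 100.0 : 35.0

Bromine pattern (n=1): 0.5069 : 0.4931
Europium pattern (n=2): 0.228484 : 0.499032 : 0.272484
Convolve the two distributions (both contribute in 2-u steps):
  M: 0.5069×0.228484 = 0.115819
  M+2: 0.5069×0.499032 + 0.4931×0.228484 = 0.365625
  M+4: 0.5069×0.272484 + 0.4931×0.499032 = 0.384195
  M+6: 0.4931×0.272484 = 0.134362
Scale to base peak (0.384195) = 100: 30.1 : 95.2 : 100.0 : 35.0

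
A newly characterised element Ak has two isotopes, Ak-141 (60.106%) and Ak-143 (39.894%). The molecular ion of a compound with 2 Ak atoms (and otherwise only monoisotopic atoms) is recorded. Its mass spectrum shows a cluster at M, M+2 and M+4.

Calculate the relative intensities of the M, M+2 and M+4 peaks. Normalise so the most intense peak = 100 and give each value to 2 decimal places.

75.33 : 100.00 : 33.19

The 2 Ak atoms are independent, so intensities follow the terms of (0.60106 + 0.39894)^2.
P(M) = 0.60106^2 = 0.361273
P(M+2) = 2 × 0.60106^1 × 0.39894^1 = 0.479574
P(M+4) = 0.39894^2 = 0.159153
The M+2 peak is largest (0.479574); scaling to 100 gives 75.33 : 100.00 : 33.19.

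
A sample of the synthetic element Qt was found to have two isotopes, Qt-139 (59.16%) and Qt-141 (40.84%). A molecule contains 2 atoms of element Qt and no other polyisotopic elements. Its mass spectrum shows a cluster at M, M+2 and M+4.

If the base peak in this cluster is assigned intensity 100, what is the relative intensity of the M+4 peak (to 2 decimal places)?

Binomial terms of (0.5916 + 0.4084)^2: M 0.3500, M+2 0.4832, M+4 0.1668 → M+2 is the base peak.
P(M+2) = C(2,1) × 0.5916^1 × 0.4084^1 = 2 × 0.5916 × 0.4084 = 0.483219 (base)
P(M+4) = C(2,2) × 0.5916^0 × 0.4084^2 = 1 × 1.0000 × 0.16679056 = 0.166791
Relative intensity = 0.166791 / 0.483219 × 100 = 34.52

34.52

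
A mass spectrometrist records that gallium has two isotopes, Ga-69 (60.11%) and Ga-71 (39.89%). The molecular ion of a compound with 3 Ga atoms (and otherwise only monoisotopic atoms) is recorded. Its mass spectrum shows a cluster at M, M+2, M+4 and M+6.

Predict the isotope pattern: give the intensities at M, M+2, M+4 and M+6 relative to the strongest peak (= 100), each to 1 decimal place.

The 3 Ga atoms are independent, so intensities follow the terms of (0.6011 + 0.3989)^3.
P(M) = 0.6011^3 = 0.217190
P(M+2) = 3 × 0.6011^2 × 0.3989^1 = 0.432393
P(M+4) = 3 × 0.6011^1 × 0.3989^2 = 0.286943
P(M+6) = 0.3989^3 = 0.063473
The M+2 peak is largest (0.432393); scaling to 100 gives 50.2 : 100.0 : 66.4 : 14.7.

50.2 : 100.0 : 66.4 : 14.7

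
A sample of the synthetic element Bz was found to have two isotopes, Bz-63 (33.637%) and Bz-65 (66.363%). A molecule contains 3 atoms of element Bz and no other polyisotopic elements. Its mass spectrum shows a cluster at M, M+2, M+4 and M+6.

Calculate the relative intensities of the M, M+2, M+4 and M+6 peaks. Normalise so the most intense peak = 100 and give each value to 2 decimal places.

The 3 Bz atoms are independent, so intensities follow the terms of (0.33637 + 0.66363)^3.
P(M) = 0.33637^3 = 0.038059
P(M+2) = 3 × 0.33637^2 × 0.66363^1 = 0.225259
P(M+4) = 3 × 0.33637^1 × 0.66363^2 = 0.444417
P(M+6) = 0.66363^3 = 0.292266
The M+4 peak is largest (0.444417); scaling to 100 gives 8.56 : 50.69 : 100.00 : 65.76.

8.56 : 50.69 : 100.00 : 65.76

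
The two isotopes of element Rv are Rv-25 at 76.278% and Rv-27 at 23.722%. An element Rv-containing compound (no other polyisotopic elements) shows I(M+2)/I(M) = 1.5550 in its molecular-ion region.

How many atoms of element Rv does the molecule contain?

With n Rv atoms, P(M+2)/P(M) = C(n,1)·p^(n−1)q / p^n = n·q/p = n · 0.23722/0.76278.
n = 1.5550 × 0.76278/0.23722 = 5.00 ≈ 5

5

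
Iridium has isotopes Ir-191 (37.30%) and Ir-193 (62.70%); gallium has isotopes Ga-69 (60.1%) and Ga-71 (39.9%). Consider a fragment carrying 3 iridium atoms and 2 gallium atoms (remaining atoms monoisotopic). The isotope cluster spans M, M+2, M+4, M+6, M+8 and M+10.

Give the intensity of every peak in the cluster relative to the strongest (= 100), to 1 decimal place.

Iridium pattern (n=3): 0.05189512 : 0.26170165 : 0.43991135 : 0.24649188
Gallium pattern (n=2): 0.361201 : 0.479598 : 0.159201
Convolve the two distributions (both contribute in 2-u steps):
  M: 0.05189512×0.361201 = 0.018745
  M+2: 0.05189512×0.479598 + 0.26170165×0.361201 = 0.119416
  M+4: 0.05189512×0.159201 + 0.26170165×0.479598 + 0.43991135×0.361201 = 0.292670
  M+6: 0.26170165×0.159201 + 0.43991135×0.479598 + 0.24649188×0.361201 = 0.341677
  M+8: 0.43991135×0.159201 + 0.24649188×0.479598 = 0.188251
  M+10: 0.24649188×0.159201 = 0.039242
Scale to base peak (0.341677) = 100: 5.5 : 34.9 : 85.7 : 100.0 : 55.1 : 11.5

5.5 : 34.9 : 85.7 : 100.0 : 55.1 : 11.5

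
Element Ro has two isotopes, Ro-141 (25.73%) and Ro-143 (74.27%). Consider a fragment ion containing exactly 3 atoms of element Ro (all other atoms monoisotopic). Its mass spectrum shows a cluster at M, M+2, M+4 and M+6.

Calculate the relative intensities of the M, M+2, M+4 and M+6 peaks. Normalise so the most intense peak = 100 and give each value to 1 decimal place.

Expanding (0.2573 + 0.7427)^3:
P(M) = 0.2573^3 = 0.017034
P(M+2) = 3 × 0.2573^2 × 0.7427^1 = 0.147508
P(M+4) = 3 × 0.2573^1 × 0.7427^2 = 0.425783
P(M+6) = 0.7427^3 = 0.409676
The M+4 peak is largest (0.425783); scaling to 100 gives 4.0 : 34.6 : 100.0 : 96.2.

4.0 : 34.6 : 100.0 : 96.2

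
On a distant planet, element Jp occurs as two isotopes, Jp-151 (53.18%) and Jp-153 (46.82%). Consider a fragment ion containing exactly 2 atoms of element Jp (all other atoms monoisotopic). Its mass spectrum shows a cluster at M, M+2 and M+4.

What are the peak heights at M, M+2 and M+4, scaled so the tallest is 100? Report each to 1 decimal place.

56.8 : 100.0 : 44.0

Expanding (0.5318 + 0.4682)^2:
P(M) = 0.5318^2 = 0.282811
P(M+2) = 2 × 0.5318^1 × 0.4682^1 = 0.497978
P(M+4) = 0.4682^2 = 0.219211
The M+2 peak is largest (0.497978); scaling to 100 gives 56.8 : 100.0 : 44.0.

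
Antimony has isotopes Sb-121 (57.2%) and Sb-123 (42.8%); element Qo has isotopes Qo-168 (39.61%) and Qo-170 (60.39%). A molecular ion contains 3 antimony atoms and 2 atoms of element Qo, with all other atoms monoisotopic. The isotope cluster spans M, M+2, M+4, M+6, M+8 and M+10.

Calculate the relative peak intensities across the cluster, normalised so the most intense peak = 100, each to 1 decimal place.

9.2 : 48.8 : 100.0 : 99.2 : 47.8 : 9.0

Antimony pattern (n=3): 0.18714925 : 0.42010426 : 0.31434374 : 0.07840275
Element Qo pattern (n=2): 0.15689521 : 0.47840958 : 0.36469521
Convolve the two distributions (both contribute in 2-u steps):
  M: 0.18714925×0.15689521 = 0.029363
  M+2: 0.18714925×0.47840958 + 0.42010426×0.15689521 = 0.155446
  M+4: 0.18714925×0.36469521 + 0.42010426×0.47840958 + 0.31434374×0.15689521 = 0.318553
  M+6: 0.42010426×0.36469521 + 0.31434374×0.47840958 + 0.07840275×0.15689521 = 0.315896
  M+8: 0.31434374×0.36469521 + 0.07840275×0.47840958 = 0.152148
  M+10: 0.07840275×0.36469521 = 0.028593
Scale to base peak (0.318553) = 100: 9.2 : 48.8 : 100.0 : 99.2 : 47.8 : 9.0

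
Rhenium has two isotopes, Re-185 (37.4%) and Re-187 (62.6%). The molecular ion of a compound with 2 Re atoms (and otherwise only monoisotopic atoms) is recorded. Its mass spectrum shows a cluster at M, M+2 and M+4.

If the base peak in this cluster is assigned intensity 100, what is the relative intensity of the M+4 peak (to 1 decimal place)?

Term probabilities: M 0.1399, M+2 0.4682, M+4 0.3919. Base peak = M+2.
P(M+2) = C(2,1) × 0.374^1 × 0.626^1 = 2 × 0.3740 × 0.6260 = 0.468248 (base)
P(M+4) = C(2,2) × 0.374^0 × 0.626^2 = 1 × 1.0000 × 0.391876 = 0.391876
Relative intensity = 0.391876 / 0.468248 × 100 = 83.7

83.7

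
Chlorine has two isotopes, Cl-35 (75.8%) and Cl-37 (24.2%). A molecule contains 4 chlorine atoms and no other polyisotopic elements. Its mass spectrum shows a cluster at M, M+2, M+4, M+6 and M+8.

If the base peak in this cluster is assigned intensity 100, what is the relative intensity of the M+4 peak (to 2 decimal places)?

Term probabilities: M 0.3301, M+2 0.4216, M+4 0.2019, M+6 0.0430, M+8 0.0034. Base peak = M+2.
P(M+2) = C(4,1) × 0.758^3 × 0.242^1 = 4 × 0.43551951 × 0.2420 = 0.421583 (base)
P(M+4) = C(4,2) × 0.758^2 × 0.242^2 = 6 × 0.574564 × 0.058564 = 0.201893
Relative intensity = 0.201893 / 0.421583 × 100 = 47.89

47.89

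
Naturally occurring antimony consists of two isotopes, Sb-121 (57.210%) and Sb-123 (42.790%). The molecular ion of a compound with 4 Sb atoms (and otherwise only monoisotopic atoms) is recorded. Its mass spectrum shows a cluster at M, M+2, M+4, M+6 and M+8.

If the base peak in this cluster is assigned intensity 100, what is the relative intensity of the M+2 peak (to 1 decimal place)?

(0.57210 + 0.42790)^4 gives M 0.1071, M+2 0.3205, M+4 0.3596, M+6 0.1793, M+8 0.0335; the largest is M+4.
P(M+4) = C(4,2) × 0.57210^2 × 0.42790^2 = 6 × 0.32729841 × 0.18309841 = 0.359567 (base)
P(M+2) = C(4,1) × 0.57210^3 × 0.42790^1 = 4 × 0.18724742 × 0.4279 = 0.320493
Relative intensity = 0.320493 / 0.359567 × 100 = 89.1

89.1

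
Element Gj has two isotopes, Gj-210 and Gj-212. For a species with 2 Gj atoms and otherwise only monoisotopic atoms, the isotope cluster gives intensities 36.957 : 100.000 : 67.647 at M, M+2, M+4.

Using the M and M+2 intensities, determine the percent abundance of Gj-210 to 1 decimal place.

Write p for the Gj-210 fraction. I(M+2)/I(M) = [C(2,1)·p^1·(1−p)] / p^2 = 2·(1−p)/p = 100.000/36.957 = 2.7058
(1−p)/p = 2.7058/2 = 1.3529  ⇒  p = 1/(1 + 1.3529) = 0.4250
Gj-210: 42.5%, Gj-212: 57.5%.

42.5%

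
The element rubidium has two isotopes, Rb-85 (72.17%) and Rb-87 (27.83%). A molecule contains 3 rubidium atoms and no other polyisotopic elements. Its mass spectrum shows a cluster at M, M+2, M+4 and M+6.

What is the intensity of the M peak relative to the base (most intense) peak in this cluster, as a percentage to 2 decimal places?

(0.7217 + 0.2783)^3 gives M 0.3759, M+2 0.4349, M+4 0.1677, M+6 0.0216; the largest is M+2.
P(M+2) = C(3,1) × 0.7217^2 × 0.2783^1 = 3 × 0.52085089 × 0.2783 = 0.434858 (base)
P(M) = C(3,0) × 0.7217^3 × 0.2783^0 = 1 × 0.37589809 × 1.0000 = 0.375898
Relative intensity = 0.375898 / 0.434858 × 100 = 86.44

86.44%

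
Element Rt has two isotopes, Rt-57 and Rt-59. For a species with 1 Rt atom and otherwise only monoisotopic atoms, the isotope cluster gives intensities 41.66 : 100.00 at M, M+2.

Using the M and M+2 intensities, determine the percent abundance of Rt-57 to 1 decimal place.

Let p = fractional abundance of Rt-57. I(M+2)/I(M) = [C(1,1)·p^0·(1−p)] / p^1 = 1·(1−p)/p = 100.00/41.66 = 2.4004
(1−p)/p = 2.4004/1 = 2.4004  ⇒  p = 1/(1 + 2.4004) = 0.2941
Rt-57: 29.4%, Rt-59: 70.6%.

29.4%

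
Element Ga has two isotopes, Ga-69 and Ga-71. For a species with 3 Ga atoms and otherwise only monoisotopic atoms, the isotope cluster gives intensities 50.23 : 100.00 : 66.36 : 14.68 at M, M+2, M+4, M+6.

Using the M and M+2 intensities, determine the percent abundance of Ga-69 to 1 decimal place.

60.1%

Write p for the Ga-69 fraction. I(M+2)/I(M) = [C(3,1)·p^2·(1−p)] / p^3 = 3·(1−p)/p = 100.00/50.23 = 1.9908
(1−p)/p = 1.9908/3 = 0.6636  ⇒  p = 1/(1 + 0.6636) = 0.6011
Ga-69: 60.1%, Ga-71: 39.9%.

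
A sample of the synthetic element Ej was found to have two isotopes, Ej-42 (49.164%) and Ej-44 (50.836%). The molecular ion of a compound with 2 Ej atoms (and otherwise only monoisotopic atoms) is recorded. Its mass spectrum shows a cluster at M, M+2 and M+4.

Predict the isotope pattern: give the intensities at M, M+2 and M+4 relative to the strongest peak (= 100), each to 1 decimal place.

48.4 : 100.0 : 51.7

The 2 Ej atoms are independent, so intensities follow the terms of (0.49164 + 0.50836)^2.
P(M) = 0.49164^2 = 0.241710
P(M+2) = 2 × 0.49164^1 × 0.50836^1 = 0.499860
P(M+4) = 0.50836^2 = 0.258430
The M+2 peak is largest (0.499860); scaling to 100 gives 48.4 : 100.0 : 51.7.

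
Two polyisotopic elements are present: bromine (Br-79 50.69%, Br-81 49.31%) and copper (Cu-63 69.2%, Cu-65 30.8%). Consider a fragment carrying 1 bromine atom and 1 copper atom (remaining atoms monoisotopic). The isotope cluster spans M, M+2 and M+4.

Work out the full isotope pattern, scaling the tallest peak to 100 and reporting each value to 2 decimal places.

70.53 : 100.00 : 30.54

Bromine pattern (n=1): 0.5069 : 0.4931
Copper pattern (n=1): 0.6920 : 0.3080
Convolve the two distributions (both contribute in 2-u steps):
  M: 0.5069×0.6920 = 0.350775
  M+2: 0.5069×0.3080 + 0.4931×0.6920 = 0.497350
  M+4: 0.4931×0.3080 = 0.151875
Scale to base peak (0.497350) = 100: 70.53 : 100.00 : 30.54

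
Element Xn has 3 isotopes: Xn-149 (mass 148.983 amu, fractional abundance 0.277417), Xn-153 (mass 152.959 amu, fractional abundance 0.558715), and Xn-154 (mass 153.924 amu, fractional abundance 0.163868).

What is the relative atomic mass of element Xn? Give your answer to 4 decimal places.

Ar = Σ fᵢ·mᵢ = 0.277417 × 148.983 + 0.558715 × 152.959 + 0.163868 × 153.924
= 41.33042 + 85.46049 + 25.22322 = 152.01413 amu

152.0141 amu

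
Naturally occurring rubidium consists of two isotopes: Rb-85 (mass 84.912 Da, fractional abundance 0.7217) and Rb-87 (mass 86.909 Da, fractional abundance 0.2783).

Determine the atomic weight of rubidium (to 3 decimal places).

Weight each isotope mass by its fractional abundance: 0.7217 × 84.912 + 0.2783 × 86.909
= 61.2810 + 24.1868 = 85.4678 Da

85.468 Da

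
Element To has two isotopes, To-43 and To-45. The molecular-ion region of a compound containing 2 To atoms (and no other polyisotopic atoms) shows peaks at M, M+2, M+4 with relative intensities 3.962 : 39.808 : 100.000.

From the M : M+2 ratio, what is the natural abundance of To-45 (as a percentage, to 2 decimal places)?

Let p = fractional abundance of To-43. I(M+2)/I(M) = [C(2,1)·p^1·(1−p)] / p^2 = 2·(1−p)/p = 39.808/3.962 = 10.0475
(1−p)/p = 10.0475/2 = 5.0237  ⇒  p = 1/(1 + 5.0237) = 0.1660
To-43: 16.60%, To-45: 83.40%.

83.40%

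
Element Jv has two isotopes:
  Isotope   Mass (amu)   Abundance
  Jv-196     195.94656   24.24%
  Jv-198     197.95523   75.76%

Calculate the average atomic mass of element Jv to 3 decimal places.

197.468 amu

Weight each isotope mass by its fractional abundance: 0.2424 × 195.94656 + 0.7576 × 197.95523
= 47.497446 + 149.970882 = 197.468328 amu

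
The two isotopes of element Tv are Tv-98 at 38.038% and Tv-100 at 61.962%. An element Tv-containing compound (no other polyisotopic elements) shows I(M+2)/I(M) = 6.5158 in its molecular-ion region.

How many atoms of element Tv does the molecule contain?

4

For n independent Tv atoms, I(M+2)/I(M) = n · (abundance Tv-100) / (abundance Tv-98) = n · 0.61962/0.38038.
n = 6.5158 × 0.38038/0.61962 = 4.00 ≈ 4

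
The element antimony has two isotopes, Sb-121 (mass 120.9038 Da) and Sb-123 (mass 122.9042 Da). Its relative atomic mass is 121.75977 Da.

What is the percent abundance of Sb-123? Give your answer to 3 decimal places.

Writing the weighted mean with unknown fraction x of Sb-121:
120.9038·x + 122.9042·(1 − x) = 121.75977
(120.9038 − 122.9042)·x = 121.75977 − 122.9042
x = -1.14443 / -2.0004 = 0.57210 → 57.210% Sb-121, 42.790% Sb-123.

42.790%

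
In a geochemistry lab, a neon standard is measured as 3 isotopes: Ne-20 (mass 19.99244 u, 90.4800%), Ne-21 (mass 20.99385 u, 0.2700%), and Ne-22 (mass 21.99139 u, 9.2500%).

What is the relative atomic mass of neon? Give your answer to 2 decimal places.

20.18 u

Weight each isotope mass by its fractional abundance: 0.904800 × 19.99244 + 0.002700 × 20.99385 + 0.092500 × 21.99139
= 18.089160 + 0.056683 + 2.034204 = 20.180047 u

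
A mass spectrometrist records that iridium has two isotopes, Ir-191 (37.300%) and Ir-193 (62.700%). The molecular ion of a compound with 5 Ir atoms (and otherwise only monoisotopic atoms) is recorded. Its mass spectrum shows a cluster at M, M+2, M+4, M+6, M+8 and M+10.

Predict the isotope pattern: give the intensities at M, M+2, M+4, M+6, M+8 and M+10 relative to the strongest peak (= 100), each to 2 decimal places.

2.11 : 17.70 : 59.49 : 100.00 : 84.05 : 28.26

Expanding (0.37300 + 0.62700)^5:
P(M) = 0.37300^5 = 0.007220
P(M+2) = 5 × 0.37300^4 × 0.62700^1 = 0.060684
P(M+4) = 10 × 0.37300^3 × 0.62700^2 = 0.204015
P(M+6) = 10 × 0.37300^2 × 0.62700^3 = 0.342942
P(M+8) = 5 × 0.37300^1 × 0.62700^4 = 0.288237
P(M+10) = 0.62700^5 = 0.096903
The M+6 peak is largest (0.342942); scaling to 100 gives 2.11 : 17.70 : 59.49 : 100.00 : 84.05 : 28.26.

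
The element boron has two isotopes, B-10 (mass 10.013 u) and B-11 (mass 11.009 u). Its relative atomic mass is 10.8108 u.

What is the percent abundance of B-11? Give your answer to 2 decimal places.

80.10%

Let x be the fractional abundance of B-10; then B-11 has abundance 1 − x.
10.013·x + 11.009·(1 − x) = 10.8108
(10.013 − 11.009)·x = 10.8108 − 11.009
x = -0.1982 / -0.996 = 0.19900 → 19.90% B-10, 80.10% B-11.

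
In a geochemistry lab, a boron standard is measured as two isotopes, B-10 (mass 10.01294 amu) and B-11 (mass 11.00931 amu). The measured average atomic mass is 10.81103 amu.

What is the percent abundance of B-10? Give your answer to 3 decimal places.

19.900%

With x = fraction of B-10 (so B-11 is 1 − x):
10.01294·x + 11.00931·(1 − x) = 10.81103
(10.01294 − 11.00931)·x = 10.81103 − 11.00931
x = -0.19828 / -0.99637 = 0.19900 → 19.900% B-10, 80.100% B-11.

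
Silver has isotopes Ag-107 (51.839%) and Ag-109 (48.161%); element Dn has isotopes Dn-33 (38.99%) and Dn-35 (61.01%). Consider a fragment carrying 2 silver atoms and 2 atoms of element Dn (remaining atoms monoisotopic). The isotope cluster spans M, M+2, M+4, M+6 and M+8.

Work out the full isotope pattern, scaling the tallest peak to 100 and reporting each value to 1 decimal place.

11.0 : 54.6 : 100.0 : 79.4 : 23.2

Silver pattern (n=2): 0.26872819 : 0.49932362 : 0.23194819
Element Dn pattern (n=2): 0.15202201 : 0.47575598 : 0.37222201
Convolve the two distributions (both contribute in 2-u steps):
  M: 0.26872819×0.15202201 = 0.040853
  M+2: 0.26872819×0.47575598 + 0.49932362×0.15202201 = 0.203757
  M+4: 0.26872819×0.37222201 + 0.49932362×0.47575598 + 0.23194819×0.15202201 = 0.372844
  M+6: 0.49932362×0.37222201 + 0.23194819×0.47575598 = 0.296210
  M+8: 0.23194819×0.37222201 = 0.086336
Scale to base peak (0.372844) = 100: 11.0 : 54.6 : 100.0 : 79.4 : 23.2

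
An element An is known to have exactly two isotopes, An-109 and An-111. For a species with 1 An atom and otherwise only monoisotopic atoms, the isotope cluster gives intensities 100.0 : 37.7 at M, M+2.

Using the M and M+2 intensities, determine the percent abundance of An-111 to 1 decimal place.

27.4%

Let p = fractional abundance of An-109. I(M+2)/I(M) = [C(1,1)·p^0·(1−p)] / p^1 = 1·(1−p)/p = 37.7/100.0 = 0.3770
(1−p)/p = 0.3770/1 = 0.3770  ⇒  p = 1/(1 + 0.3770) = 0.7262
An-109: 72.6%, An-111: 27.4%.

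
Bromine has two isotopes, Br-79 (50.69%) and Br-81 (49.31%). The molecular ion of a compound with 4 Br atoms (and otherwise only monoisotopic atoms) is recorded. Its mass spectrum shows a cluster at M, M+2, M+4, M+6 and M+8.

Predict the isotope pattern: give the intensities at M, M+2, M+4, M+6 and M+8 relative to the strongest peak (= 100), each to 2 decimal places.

17.61 : 68.53 : 100.00 : 64.85 : 15.77

Each Br atom is independently Br-79 (p = 0.5069) or Br-81 (q = 0.4931); the cluster is the binomial expansion (p + q)^4.
P(M) = 0.5069^4 = 0.066022
P(M+2) = 4 × 0.5069^3 × 0.4931^1 = 0.256899
P(M+4) = 6 × 0.5069^2 × 0.4931^2 = 0.374857
P(M+6) = 4 × 0.5069^1 × 0.4931^3 = 0.243101
P(M+8) = 0.4931^4 = 0.059121
The M+4 peak is largest (0.374857); scaling to 100 gives 17.61 : 68.53 : 100.00 : 64.85 : 15.77.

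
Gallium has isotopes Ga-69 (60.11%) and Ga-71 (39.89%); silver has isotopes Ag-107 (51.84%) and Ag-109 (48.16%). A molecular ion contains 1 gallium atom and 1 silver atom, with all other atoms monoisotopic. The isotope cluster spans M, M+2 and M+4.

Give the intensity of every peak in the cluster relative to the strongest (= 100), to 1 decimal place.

62.8 : 100.0 : 38.7

Gallium pattern (n=1): 0.6011 : 0.3989
Silver pattern (n=1): 0.5184 : 0.4816
Convolve the two distributions (both contribute in 2-u steps):
  M: 0.6011×0.5184 = 0.311610
  M+2: 0.6011×0.4816 + 0.3989×0.5184 = 0.496280
  M+4: 0.3989×0.4816 = 0.192110
Scale to base peak (0.496280) = 100: 62.8 : 100.0 : 38.7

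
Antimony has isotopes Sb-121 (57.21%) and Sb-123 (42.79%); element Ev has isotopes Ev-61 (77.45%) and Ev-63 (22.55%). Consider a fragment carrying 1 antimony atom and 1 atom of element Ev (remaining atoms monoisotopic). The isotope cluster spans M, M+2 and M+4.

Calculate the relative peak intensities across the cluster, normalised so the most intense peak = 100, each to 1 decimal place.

96.2 : 100.0 : 21.0

Antimony pattern (n=1): 0.5721 : 0.4279
Element Ev pattern (n=1): 0.7745 : 0.2255
Convolve the two distributions (both contribute in 2-u steps):
  M: 0.5721×0.7745 = 0.443091
  M+2: 0.5721×0.2255 + 0.4279×0.7745 = 0.460417
  M+4: 0.4279×0.2255 = 0.096491
Scale to base peak (0.460417) = 100: 96.2 : 100.0 : 21.0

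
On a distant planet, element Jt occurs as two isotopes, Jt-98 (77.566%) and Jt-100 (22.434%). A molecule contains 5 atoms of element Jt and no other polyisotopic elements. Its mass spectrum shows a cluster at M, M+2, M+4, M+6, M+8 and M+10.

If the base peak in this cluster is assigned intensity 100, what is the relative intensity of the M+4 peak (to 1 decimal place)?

Binomial terms of (0.77566 + 0.22434)^5: M 0.2808, M+2 0.4060, M+4 0.2349, M+6 0.0679, M+8 0.0098, M+10 0.0006 → M+2 is the base peak.
P(M+2) = C(5,1) × 0.77566^4 × 0.22434^1 = 5 × 0.36198084 × 0.22434 = 0.406034 (base)
P(M+4) = C(5,2) × 0.77566^3 × 0.22434^2 = 10 × 0.46667463 × 0.05032844 = 0.234870
Relative intensity = 0.234870 / 0.406034 × 100 = 57.8

57.8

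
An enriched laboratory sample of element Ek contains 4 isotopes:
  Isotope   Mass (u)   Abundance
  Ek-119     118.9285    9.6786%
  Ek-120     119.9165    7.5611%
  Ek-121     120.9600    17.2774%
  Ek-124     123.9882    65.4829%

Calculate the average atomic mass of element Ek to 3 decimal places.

122.667 u

Ar = Σ fᵢ·mᵢ = 0.096786 × 118.9285 + 0.075611 × 119.9165 + 0.172774 × 120.9600 + 0.654829 × 123.9882
= 11.51061 + 9.06701 + 20.89874 + 81.19107 = 122.66743 u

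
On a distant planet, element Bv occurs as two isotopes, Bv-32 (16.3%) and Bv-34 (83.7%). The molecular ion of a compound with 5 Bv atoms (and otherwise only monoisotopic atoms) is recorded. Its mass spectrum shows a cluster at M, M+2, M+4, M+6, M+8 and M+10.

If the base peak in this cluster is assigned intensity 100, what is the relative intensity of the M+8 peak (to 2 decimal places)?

(0.163 + 0.837)^5 gives M 0.0001, M+2 0.0030, M+4 0.0303, M+6 0.1558, M+8 0.4000, M+10 0.4108; the largest is M+10.
P(M+10) = C(5,5) × 0.163^0 × 0.837^5 = 1 × 1.0000 × 0.41079703 = 0.410797 (base)
P(M+8) = C(5,4) × 0.163^1 × 0.837^4 = 5 × 0.1630 × 0.49079692 = 0.399999
Relative intensity = 0.399999 / 0.410797 × 100 = 97.37

97.37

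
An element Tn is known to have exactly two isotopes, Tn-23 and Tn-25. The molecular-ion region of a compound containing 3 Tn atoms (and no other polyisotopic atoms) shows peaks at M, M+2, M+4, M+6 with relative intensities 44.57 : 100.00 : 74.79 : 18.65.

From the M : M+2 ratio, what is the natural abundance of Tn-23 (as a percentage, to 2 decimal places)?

If p is the fraction of Tn that is Tn-23, then I(M+2)/I(M) = [C(3,1)·p^2·(1−p)] / p^3 = 3·(1−p)/p = 100.00/44.57 = 2.2437
(1−p)/p = 2.2437/3 = 0.7479  ⇒  p = 1/(1 + 0.7479) = 0.5721
Tn-23: 57.21%, Tn-25: 42.79%.

57.21%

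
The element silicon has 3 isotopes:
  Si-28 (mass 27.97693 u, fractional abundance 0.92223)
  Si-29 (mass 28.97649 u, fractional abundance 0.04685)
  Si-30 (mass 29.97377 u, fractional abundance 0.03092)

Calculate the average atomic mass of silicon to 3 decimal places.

The abundance-weighted mean is 0.92223 × 27.97693 + 0.04685 × 28.97649 + 0.03092 × 29.97377
= 25.801164 + 1.357549 + 0.926789 = 28.085502 u

28.086 u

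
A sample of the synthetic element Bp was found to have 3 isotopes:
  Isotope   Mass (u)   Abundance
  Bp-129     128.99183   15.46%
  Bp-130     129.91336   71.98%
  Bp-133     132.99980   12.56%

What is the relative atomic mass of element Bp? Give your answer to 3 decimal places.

Weight each isotope mass by its fractional abundance: 0.1546 × 128.99183 + 0.7198 × 129.91336 + 0.1256 × 132.99980
= 19.942137 + 93.511637 + 16.704775 = 130.158549 u

130.159 u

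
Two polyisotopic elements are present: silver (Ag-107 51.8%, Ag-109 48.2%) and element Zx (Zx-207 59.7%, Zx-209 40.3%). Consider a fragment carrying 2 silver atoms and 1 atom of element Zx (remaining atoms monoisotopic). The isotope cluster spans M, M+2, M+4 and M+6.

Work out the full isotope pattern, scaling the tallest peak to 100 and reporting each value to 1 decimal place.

39.4 : 100.0 : 83.7 : 23.0

Silver pattern (n=2): 0.268324 : 0.499352 : 0.232324
Element Zx pattern (n=1): 0.5970 : 0.4030
Convolve the two distributions (both contribute in 2-u steps):
  M: 0.268324×0.5970 = 0.160189
  M+2: 0.268324×0.4030 + 0.499352×0.5970 = 0.406248
  M+4: 0.499352×0.4030 + 0.232324×0.5970 = 0.339936
  M+6: 0.232324×0.4030 = 0.093627
Scale to base peak (0.406248) = 100: 39.4 : 100.0 : 83.7 : 23.0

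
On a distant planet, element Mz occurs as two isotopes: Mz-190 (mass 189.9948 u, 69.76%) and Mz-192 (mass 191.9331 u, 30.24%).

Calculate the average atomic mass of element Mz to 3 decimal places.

Average mass = Σ (abundance × isotope mass) = 0.6976 × 189.9948 + 0.3024 × 191.9331
= 132.54037 + 58.04057 = 190.58094 u

190.581 u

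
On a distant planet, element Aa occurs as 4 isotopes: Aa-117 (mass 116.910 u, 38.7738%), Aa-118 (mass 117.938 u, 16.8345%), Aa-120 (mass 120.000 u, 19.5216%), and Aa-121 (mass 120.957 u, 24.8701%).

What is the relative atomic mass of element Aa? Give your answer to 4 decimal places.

118.6928 u

The abundance-weighted mean is 0.387738 × 116.910 + 0.168345 × 117.938 + 0.195216 × 120.000 + 0.248701 × 120.957
= 45.33045 + 19.85427 + 23.42592 + 30.08213 = 118.69277 u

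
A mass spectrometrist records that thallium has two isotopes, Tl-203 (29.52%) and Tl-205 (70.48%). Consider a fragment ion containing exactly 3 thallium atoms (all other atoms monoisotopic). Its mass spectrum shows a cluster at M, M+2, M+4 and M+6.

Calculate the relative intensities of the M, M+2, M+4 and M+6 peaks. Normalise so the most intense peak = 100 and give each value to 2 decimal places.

5.85 : 41.88 : 100.00 : 79.58

Each Tl atom is independently Tl-203 (p = 0.2952) or Tl-205 (q = 0.7048); the cluster is the binomial expansion (p + q)^3.
P(M) = 0.2952^3 = 0.025725
P(M+2) = 3 × 0.2952^2 × 0.7048^1 = 0.184255
P(M+4) = 3 × 0.2952^1 × 0.7048^2 = 0.439916
P(M+6) = 0.7048^3 = 0.350104
The M+4 peak is largest (0.439916); scaling to 100 gives 5.85 : 41.88 : 100.00 : 79.58.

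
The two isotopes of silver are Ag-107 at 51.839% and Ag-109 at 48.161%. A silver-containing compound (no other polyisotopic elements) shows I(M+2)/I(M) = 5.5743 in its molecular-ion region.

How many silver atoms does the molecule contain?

6

For n independent Ag atoms, I(M+2)/I(M) = n · (abundance Ag-109) / (abundance Ag-107) = n · 0.48161/0.51839.
n = 5.5743 × 0.51839/0.48161 = 6.00 ≈ 6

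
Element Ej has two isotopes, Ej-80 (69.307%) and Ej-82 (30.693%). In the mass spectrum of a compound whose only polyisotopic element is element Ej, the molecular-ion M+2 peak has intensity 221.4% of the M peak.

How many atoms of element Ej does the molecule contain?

5

The M+2/M ratio from n Ej atoms is n · q/p = n · 0.30693/0.69307.
n = 2.214 × 0.69307/0.30693 = 5.00 ≈ 5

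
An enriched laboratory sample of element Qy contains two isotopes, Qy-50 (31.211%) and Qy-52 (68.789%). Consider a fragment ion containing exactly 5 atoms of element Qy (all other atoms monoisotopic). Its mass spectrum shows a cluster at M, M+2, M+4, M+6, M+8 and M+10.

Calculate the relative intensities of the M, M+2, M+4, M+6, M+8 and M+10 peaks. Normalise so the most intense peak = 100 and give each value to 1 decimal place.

0.8 : 9.3 : 41.2 : 90.7 : 100.0 : 44.1

The 5 Qy atoms are independent, so intensities follow the terms of (0.31211 + 0.68789)^5.
P(M) = 0.31211^5 = 0.002962
P(M+2) = 5 × 0.31211^4 × 0.68789^1 = 0.032638
P(M+4) = 10 × 0.31211^3 × 0.68789^2 = 0.143867
P(M+6) = 10 × 0.31211^2 × 0.68789^3 = 0.317083
P(M+8) = 5 × 0.31211^1 × 0.68789^4 = 0.349425
P(M+10) = 0.68789^5 = 0.154026
The M+8 peak is largest (0.349425); scaling to 100 gives 0.8 : 9.3 : 41.2 : 90.7 : 100.0 : 44.1.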